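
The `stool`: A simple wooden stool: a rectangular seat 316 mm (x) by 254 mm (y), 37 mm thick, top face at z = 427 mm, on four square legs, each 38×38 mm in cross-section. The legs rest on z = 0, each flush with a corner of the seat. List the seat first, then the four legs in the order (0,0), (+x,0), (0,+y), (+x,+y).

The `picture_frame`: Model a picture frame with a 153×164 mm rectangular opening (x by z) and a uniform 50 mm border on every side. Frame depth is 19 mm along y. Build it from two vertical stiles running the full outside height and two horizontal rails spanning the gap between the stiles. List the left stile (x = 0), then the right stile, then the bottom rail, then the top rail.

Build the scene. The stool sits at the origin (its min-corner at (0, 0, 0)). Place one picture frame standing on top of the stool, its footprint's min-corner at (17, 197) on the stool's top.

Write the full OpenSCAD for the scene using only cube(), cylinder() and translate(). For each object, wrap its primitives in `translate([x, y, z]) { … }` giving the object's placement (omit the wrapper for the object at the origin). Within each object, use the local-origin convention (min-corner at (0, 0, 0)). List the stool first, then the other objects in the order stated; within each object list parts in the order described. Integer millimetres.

translate([0, 0, 390]) cube([316, 254, 37]);
cube([38, 38, 390]);
translate([278, 0, 0]) cube([38, 38, 390]);
translate([0, 216, 0]) cube([38, 38, 390]);
translate([278, 216, 0]) cube([38, 38, 390]);
translate([17, 197, 427]) {
  cube([50, 19, 264]);
  translate([203, 0, 0]) cube([50, 19, 264]);
  translate([50, 0, 0]) cube([153, 19, 50]);
  translate([50, 0, 214]) cube([153, 19, 50]);
}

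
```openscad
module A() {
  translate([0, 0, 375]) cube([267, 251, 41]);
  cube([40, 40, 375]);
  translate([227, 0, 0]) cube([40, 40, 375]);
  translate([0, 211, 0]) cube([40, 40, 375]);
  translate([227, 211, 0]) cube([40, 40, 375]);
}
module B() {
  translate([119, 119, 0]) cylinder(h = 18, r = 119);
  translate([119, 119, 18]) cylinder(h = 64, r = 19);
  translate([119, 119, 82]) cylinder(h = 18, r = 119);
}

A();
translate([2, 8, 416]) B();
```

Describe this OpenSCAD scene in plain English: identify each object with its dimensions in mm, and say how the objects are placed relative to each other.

A is a four-legged stool. The seat is 267×251 mm, 41 mm thick, top at z = 416 mm. It stands on four square legs, each 40×40 mm in cross-section, from z = 0 to the seat underside, each flush with a corner of the seat.

B is a spool: two coaxial disc flanges of radius 119 mm and thickness 18 mm, joined by a core cylinder of radius 19 mm and height 64 mm. The lower flange rests on z = 0 and the three cylinders share a vertical axis.

The spool is on top of the stool.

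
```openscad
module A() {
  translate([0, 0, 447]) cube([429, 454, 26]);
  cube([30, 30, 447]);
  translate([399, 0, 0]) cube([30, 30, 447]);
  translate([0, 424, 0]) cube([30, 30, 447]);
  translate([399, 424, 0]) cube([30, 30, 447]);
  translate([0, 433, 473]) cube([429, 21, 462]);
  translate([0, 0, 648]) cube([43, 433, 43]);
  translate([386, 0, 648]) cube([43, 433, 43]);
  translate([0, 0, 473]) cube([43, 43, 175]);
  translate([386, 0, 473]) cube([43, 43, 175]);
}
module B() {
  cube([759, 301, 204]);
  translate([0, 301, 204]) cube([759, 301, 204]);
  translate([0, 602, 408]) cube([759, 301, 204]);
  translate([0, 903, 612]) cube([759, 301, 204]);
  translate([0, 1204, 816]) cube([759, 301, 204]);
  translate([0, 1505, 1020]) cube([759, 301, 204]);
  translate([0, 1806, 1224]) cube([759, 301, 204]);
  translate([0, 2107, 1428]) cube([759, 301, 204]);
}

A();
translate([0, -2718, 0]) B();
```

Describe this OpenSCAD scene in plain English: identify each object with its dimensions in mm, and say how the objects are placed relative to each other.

A is a chair: 429×454 mm seat, 26 mm thick, top at z = 473 mm, on four 30 mm square corner legs flush with the seat edges. A 21 mm thick backrest slab spans the full seat width, extending 462 mm above the seat top, its back face flush with the seat's +y edge. Two armrests of 43×43 mm section run along each side from the seat's front edge to the front of the backrest, top faces 218 mm above the seat top and outer faces flush with the seat's x-edges; a 43×43 mm post under the front of each armrest stands on the seat at the front corner.

B is a straight staircase of 8 solid steps. Each step is 759 mm wide (x), 301 mm deep (y, the going) and 204 mm tall (the rise). The first step rests on the floor; each subsequent step sits one going further in +y and one rise higher in +z, directly behind and above the previous step with no overlap.

The staircase is on the floor beside the chair on its −y side.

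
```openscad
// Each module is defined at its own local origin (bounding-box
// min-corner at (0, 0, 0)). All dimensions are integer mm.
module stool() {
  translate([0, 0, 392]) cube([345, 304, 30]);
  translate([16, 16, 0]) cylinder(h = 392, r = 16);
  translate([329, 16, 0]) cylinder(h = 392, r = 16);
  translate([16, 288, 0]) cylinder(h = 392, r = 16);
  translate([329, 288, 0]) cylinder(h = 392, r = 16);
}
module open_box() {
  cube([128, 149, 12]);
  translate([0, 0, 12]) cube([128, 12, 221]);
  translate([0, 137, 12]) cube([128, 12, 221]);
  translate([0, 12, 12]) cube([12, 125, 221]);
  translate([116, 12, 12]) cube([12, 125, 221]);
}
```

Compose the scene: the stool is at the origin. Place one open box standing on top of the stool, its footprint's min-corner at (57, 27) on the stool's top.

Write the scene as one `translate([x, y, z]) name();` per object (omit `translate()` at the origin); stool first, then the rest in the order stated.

stool();
translate([57, 27, 422]) open_box();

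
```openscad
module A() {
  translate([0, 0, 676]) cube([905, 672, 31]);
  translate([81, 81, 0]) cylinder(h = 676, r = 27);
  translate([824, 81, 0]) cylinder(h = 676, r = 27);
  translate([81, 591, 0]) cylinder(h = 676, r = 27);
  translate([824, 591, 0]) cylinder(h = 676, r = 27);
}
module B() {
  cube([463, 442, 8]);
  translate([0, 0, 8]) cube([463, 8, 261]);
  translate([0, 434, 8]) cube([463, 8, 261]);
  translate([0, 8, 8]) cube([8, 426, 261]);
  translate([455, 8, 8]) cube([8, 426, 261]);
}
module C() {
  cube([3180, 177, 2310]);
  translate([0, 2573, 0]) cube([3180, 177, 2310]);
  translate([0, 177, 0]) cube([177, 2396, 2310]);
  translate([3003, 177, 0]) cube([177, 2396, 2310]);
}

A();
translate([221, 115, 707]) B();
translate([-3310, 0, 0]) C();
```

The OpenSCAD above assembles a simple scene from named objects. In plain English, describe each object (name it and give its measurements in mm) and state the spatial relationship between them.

A is a table with a 905×672 mm rectangular top, 31 mm thick, top surface at z = 707 mm, supported by four round legs of 54 mm diameter, each leg's bounding box inset 54 mm from the nearest pair of top edges, running from the floor.

B is an open-topped rectangular box: outside dimensions 463×442×269 mm, with a uniform wall and base thickness of 8 mm. The base is a full 463×442 slab on the floor; four walls sit on top of the base. The front and back walls (the −y and +y sides) span the full width; the two side walls fit between them.

C is the wall frame of a small rectangular building: four walls, each 2310 mm tall and 177 mm thick, enclosing a footprint 3180 mm (x) by 2750 mm (y) outside-to-outside, with no floor or roof. The front and back walls (the −y and +y sides) span the full width; the two side walls fit between them.

The open box is on top of the table, centred. The house frame is on the floor beside the table on its −x side.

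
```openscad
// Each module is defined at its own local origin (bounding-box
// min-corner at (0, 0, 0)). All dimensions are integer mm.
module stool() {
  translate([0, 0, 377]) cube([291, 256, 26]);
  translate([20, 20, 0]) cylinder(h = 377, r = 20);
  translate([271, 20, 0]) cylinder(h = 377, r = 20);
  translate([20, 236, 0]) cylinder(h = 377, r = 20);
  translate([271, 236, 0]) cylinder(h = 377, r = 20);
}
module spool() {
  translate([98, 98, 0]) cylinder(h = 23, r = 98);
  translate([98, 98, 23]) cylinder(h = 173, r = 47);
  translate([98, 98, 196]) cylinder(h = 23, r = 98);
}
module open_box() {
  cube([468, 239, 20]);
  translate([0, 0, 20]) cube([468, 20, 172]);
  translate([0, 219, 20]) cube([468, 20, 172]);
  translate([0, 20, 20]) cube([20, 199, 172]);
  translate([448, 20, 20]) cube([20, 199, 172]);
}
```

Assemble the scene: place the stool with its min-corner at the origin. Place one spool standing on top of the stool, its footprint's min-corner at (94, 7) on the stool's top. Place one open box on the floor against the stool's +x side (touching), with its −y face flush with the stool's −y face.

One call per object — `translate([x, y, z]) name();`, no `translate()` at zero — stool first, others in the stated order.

stool();
translate([94, 7, 403]) spool();
translate([291, 0, 0]) open_box();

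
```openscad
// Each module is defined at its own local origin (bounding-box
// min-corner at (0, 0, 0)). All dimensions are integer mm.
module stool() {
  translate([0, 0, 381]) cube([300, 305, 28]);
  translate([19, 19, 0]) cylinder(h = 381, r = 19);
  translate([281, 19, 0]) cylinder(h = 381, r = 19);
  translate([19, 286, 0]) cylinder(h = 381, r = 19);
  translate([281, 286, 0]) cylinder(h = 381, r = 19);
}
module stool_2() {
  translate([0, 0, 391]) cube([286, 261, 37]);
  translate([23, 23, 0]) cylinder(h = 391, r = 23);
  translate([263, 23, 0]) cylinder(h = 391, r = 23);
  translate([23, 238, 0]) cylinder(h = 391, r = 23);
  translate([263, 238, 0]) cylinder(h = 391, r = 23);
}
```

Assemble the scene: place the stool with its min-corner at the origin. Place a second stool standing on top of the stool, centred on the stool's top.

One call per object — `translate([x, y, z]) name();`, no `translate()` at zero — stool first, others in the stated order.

stool();
translate([7, 22, 409]) stool_2();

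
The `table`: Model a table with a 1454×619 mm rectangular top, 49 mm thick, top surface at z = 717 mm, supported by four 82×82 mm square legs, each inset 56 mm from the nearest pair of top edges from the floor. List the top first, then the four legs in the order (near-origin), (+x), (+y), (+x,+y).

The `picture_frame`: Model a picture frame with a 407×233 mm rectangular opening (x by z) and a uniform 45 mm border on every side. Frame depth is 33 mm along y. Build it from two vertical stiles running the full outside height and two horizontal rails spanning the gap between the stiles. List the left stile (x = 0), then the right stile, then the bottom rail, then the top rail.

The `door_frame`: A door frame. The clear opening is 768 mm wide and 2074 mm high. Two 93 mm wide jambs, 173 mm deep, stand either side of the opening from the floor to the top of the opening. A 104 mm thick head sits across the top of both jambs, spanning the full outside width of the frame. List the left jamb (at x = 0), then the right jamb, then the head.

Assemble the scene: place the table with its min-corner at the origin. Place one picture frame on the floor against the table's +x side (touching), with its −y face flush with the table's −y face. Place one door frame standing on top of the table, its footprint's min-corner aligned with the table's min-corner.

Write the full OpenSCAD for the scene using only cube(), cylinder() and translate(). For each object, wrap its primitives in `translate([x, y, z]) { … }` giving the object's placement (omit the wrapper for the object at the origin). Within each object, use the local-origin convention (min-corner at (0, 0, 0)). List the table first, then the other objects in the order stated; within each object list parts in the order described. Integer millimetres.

translate([0, 0, 668]) cube([1454, 619, 49]);
translate([56, 56, 0]) cube([82, 82, 668]);
translate([1316, 56, 0]) cube([82, 82, 668]);
translate([56, 481, 0]) cube([82, 82, 668]);
translate([1316, 481, 0]) cube([82, 82, 668]);
translate([1454, 0, 0]) {
  cube([45, 33, 323]);
  translate([452, 0, 0]) cube([45, 33, 323]);
  translate([45, 0, 0]) cube([407, 33, 45]);
  translate([45, 0, 278]) cube([407, 33, 45]);
}
translate([0, 0, 717]) {
  cube([93, 173, 2074]);
  translate([861, 0, 0]) cube([93, 173, 2074]);
  translate([0, 0, 2074]) cube([954, 173, 104]);
}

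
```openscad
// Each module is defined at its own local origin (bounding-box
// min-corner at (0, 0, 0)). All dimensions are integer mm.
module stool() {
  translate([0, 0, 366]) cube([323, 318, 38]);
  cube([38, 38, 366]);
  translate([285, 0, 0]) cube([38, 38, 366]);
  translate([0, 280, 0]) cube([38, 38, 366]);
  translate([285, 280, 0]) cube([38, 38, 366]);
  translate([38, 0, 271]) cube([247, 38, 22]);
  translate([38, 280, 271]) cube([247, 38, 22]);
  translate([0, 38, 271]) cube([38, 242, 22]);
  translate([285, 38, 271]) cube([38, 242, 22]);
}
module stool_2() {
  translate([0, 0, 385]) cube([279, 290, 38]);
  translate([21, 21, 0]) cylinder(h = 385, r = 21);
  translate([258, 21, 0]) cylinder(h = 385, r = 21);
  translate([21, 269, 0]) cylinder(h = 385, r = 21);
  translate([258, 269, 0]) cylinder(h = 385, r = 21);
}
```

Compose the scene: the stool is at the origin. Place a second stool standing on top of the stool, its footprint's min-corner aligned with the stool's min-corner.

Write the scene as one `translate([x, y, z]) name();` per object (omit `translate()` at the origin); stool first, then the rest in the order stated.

stool();
translate([0, 0, 404]) stool_2();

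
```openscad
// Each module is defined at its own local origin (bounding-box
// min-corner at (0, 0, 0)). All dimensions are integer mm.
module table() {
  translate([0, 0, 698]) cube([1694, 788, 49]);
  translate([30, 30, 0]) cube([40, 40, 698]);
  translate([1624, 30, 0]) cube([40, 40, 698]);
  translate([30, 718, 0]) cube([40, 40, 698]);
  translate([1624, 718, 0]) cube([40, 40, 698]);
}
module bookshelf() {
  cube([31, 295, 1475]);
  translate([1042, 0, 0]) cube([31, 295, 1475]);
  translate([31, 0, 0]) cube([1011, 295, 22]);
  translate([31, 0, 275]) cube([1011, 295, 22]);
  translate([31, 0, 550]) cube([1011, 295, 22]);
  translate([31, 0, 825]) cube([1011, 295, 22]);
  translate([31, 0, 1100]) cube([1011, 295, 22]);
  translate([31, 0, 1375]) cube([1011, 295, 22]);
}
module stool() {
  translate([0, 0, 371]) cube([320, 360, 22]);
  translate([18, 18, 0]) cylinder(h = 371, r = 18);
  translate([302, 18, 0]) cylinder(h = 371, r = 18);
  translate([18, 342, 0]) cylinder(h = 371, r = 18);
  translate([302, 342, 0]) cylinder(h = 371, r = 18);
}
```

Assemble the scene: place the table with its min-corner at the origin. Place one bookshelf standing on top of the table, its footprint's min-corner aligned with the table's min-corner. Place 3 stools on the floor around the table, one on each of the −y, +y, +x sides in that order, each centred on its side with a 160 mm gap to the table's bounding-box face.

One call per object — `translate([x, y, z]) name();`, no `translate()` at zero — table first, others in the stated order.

table();
translate([0, 0, 747]) bookshelf();
translate([687, -520, 0]) stool();
translate([687, 948, 0]) stool();
translate([1854, 214, 0]) stool();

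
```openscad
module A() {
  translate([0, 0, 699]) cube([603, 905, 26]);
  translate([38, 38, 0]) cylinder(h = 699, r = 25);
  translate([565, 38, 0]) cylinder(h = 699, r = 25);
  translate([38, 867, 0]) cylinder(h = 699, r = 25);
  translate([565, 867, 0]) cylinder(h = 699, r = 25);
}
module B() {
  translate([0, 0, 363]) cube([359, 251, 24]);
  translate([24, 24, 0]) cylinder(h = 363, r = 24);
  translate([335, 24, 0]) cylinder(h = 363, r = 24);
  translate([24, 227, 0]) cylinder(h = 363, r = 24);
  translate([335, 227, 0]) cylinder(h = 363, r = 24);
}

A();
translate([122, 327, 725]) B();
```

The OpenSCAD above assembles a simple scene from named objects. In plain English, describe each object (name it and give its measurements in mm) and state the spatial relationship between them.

A is a rectangular dining table. The top is 603×905×26 mm with its upper surface at z = 725 mm. It stands on four round legs of 50 mm diameter, each leg's bounding box inset 13 mm from the nearest pair of top edges, running from the floor to the underside of the top.

B is a simple wooden stool: a rectangular seat 359 mm (x) by 251 mm (y), 24 mm thick, top face at z = 387 mm, on four round legs, each 48 mm in diameter. The legs rest on z = 0, each leg's axis is inset half a diameter from the nearest pair of seat edges (so the leg's bounding box is flush with the corner).

The stool is on top of the table, centred.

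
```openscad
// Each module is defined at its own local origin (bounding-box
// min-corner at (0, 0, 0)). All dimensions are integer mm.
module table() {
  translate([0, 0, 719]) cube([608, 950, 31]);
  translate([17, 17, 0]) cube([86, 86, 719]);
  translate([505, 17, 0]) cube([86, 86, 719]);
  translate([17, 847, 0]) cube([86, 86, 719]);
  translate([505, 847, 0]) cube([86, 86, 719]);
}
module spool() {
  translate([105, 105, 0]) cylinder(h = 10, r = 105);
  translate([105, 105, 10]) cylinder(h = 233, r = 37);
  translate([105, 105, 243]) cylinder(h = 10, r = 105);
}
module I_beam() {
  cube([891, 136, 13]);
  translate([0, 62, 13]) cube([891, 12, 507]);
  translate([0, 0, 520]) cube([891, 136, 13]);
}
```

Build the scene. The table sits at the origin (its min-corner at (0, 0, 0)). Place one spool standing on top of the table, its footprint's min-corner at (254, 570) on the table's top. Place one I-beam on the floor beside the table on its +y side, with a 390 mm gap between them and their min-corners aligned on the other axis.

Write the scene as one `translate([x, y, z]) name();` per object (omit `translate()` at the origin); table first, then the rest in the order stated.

table();
translate([254, 570, 750]) spool();
translate([0, 1340, 0]) I_beam();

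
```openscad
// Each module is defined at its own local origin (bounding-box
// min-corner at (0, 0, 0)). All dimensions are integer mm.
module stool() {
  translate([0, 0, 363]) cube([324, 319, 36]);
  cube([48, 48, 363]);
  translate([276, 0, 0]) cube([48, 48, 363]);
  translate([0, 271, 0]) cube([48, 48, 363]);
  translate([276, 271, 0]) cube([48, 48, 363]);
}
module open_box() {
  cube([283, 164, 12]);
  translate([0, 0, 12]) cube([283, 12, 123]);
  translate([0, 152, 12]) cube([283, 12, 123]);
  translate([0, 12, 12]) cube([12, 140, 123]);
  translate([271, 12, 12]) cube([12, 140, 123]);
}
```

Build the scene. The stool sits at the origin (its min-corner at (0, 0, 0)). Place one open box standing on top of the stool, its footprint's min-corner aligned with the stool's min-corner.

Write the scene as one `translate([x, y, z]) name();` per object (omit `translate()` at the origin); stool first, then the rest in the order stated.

stool();
translate([0, 0, 399]) open_box();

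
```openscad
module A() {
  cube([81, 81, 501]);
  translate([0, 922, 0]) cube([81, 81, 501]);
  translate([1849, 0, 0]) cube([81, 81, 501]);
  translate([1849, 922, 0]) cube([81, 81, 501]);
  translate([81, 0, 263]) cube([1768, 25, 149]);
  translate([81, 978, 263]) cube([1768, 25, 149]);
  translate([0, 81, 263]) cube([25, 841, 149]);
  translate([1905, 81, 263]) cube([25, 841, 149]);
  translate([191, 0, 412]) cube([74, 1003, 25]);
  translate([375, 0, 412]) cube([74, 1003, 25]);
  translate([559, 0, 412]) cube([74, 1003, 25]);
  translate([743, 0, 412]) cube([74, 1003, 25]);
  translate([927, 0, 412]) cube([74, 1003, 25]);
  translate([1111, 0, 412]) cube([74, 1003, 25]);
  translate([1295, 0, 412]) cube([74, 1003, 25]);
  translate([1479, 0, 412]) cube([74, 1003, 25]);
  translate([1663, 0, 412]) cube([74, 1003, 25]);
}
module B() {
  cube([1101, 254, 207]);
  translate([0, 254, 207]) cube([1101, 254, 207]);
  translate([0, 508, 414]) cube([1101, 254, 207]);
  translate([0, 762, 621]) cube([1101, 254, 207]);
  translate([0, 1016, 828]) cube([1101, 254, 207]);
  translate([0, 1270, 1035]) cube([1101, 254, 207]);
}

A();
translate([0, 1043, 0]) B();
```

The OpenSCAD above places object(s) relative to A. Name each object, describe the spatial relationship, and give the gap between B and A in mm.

A is a bed frame. B is a staircase. The staircase is on the floor beside the bed frame on its +y side. The gap between the staircase and the bed frame is 40 mm.

The staircase's nearest face is 40 mm from the bed frame's +y face.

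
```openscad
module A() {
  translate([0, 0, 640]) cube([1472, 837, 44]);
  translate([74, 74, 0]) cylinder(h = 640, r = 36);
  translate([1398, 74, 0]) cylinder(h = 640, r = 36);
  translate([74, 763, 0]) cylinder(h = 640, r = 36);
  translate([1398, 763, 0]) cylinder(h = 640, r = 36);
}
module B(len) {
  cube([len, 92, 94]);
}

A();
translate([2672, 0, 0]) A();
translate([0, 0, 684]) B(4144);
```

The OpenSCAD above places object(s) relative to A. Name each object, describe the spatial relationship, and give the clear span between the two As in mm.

A is a table. B is a beam. A beam spans the tops of two tables. The clear span between the two tables is 1200 mm.

Second table starts at x = 2672; first ends at x = 1472; clear span = 2672 − 1472 = 1200 mm.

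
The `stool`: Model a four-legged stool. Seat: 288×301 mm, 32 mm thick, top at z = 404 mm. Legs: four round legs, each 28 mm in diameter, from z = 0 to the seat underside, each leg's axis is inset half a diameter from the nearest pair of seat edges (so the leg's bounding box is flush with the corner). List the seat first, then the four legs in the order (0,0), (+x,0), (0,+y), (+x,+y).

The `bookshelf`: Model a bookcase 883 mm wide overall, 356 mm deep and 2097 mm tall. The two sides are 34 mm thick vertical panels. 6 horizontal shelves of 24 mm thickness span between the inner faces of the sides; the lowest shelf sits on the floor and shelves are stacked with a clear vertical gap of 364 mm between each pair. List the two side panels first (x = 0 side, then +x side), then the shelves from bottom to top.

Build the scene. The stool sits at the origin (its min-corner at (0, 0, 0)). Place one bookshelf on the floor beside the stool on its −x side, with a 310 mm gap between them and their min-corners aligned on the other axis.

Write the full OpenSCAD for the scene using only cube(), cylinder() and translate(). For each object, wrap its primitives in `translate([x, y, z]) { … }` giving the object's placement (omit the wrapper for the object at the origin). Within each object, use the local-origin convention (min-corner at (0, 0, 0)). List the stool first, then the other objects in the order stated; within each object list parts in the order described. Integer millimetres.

translate([0, 0, 372]) cube([288, 301, 32]);
translate([14, 14, 0]) cylinder(h = 372, r = 14);
translate([274, 14, 0]) cylinder(h = 372, r = 14);
translate([14, 287, 0]) cylinder(h = 372, r = 14);
translate([274, 287, 0]) cylinder(h = 372, r = 14);
translate([-1193, 0, 0]) {
  cube([34, 356, 2097]);
  translate([849, 0, 0]) cube([34, 356, 2097]);
  translate([34, 0, 0]) cube([815, 356, 24]);
  translate([34, 0, 388]) cube([815, 356, 24]);
  translate([34, 0, 776]) cube([815, 356, 24]);
  translate([34, 0, 1164]) cube([815, 356, 24]);
  translate([34, 0, 1552]) cube([815, 356, 24]);
  translate([34, 0, 1940]) cube([815, 356, 24]);
}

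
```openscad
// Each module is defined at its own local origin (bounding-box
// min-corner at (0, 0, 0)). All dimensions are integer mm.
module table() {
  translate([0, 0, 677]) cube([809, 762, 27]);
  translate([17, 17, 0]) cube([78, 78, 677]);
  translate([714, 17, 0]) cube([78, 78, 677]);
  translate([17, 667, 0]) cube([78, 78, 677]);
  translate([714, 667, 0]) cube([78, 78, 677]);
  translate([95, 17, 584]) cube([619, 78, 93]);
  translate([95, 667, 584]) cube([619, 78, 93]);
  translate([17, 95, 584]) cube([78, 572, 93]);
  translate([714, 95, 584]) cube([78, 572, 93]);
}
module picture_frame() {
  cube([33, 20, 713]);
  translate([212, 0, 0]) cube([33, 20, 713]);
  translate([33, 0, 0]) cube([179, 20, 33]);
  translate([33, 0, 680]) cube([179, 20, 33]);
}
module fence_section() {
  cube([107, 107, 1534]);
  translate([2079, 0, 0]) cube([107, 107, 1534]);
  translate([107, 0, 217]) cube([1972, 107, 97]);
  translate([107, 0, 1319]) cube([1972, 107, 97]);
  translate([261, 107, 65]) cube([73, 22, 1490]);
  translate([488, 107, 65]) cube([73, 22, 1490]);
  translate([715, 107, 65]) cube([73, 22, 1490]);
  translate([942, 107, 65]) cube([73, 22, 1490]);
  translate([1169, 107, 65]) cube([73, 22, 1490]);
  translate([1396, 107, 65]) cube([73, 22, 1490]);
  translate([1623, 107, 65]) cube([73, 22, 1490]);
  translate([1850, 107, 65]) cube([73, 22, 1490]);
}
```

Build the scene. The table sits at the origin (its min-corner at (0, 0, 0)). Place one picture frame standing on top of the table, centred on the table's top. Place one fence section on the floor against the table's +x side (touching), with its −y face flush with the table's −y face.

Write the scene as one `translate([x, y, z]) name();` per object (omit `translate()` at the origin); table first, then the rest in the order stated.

table();
translate([282, 371, 704]) picture_frame();
translate([809, 0, 0]) fence_section();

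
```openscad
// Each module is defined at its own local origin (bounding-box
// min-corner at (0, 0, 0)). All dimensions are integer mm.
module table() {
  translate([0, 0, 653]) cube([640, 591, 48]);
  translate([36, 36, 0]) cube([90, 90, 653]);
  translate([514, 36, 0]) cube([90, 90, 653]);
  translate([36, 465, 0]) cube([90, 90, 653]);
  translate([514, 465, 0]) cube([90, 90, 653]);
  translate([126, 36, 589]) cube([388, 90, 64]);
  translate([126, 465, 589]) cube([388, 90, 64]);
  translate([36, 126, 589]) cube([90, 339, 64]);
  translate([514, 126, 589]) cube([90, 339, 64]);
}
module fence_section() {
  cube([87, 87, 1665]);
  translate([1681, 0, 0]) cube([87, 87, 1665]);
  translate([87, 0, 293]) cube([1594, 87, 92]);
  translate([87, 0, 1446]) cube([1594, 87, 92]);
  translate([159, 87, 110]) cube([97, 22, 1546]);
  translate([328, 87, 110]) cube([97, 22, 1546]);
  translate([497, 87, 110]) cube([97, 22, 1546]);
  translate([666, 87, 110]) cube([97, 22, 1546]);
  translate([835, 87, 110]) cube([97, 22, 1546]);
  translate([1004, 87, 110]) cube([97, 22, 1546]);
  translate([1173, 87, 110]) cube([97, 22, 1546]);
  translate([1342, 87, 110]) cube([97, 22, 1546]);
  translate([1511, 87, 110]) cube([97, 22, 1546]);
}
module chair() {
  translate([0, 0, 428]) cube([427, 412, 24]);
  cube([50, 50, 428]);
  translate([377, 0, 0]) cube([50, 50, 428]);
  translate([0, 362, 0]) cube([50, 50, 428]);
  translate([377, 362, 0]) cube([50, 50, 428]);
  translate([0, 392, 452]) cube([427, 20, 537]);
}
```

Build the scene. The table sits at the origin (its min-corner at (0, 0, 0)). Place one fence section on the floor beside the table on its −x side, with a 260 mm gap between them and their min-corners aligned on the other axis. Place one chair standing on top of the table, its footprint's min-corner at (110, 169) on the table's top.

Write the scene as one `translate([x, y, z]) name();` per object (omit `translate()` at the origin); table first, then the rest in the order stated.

table();
translate([-2028, 0, 0]) fence_section();
translate([110, 169, 701]) chair();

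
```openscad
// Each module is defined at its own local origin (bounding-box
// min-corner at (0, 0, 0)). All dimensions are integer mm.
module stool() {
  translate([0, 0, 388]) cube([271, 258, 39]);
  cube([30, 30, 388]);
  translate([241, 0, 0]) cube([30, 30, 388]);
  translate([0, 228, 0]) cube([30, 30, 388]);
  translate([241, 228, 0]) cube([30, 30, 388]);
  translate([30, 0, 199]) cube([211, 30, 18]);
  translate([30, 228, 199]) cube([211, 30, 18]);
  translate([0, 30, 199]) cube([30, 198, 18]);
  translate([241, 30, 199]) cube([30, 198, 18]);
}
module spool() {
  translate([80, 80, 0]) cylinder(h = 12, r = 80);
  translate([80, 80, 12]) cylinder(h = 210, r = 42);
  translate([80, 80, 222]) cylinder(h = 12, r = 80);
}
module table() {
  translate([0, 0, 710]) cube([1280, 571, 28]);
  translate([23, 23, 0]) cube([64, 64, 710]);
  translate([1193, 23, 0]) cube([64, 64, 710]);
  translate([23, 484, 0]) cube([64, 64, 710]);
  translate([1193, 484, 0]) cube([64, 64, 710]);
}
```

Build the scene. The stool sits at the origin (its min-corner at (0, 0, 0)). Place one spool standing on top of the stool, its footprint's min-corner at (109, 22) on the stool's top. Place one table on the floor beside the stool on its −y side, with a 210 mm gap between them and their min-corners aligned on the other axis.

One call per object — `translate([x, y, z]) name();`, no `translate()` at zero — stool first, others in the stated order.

stool();
translate([109, 22, 427]) spool();
translate([0, -781, 0]) table();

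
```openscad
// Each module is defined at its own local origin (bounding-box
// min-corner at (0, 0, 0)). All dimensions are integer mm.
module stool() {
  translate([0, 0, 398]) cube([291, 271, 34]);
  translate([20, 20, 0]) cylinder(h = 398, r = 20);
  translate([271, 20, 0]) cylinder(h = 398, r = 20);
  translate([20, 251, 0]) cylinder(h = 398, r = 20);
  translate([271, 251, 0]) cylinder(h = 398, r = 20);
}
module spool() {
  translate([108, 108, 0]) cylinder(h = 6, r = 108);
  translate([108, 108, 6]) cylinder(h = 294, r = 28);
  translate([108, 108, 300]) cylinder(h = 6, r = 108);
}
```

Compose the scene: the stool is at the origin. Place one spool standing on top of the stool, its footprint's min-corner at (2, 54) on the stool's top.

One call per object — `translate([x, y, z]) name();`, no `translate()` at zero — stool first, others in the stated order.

stool();
translate([2, 54, 432]) spool();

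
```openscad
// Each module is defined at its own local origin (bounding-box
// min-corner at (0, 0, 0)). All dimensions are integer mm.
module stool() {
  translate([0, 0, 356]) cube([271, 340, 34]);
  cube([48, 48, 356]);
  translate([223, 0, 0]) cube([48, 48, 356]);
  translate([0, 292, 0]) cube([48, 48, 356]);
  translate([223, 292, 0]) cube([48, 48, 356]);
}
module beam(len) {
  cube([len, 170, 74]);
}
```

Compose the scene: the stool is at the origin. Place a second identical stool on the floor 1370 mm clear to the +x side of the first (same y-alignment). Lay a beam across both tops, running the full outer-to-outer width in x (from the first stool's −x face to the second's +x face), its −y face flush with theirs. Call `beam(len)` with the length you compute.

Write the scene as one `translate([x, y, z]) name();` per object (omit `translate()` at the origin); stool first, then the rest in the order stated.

stool();
translate([1641, 0, 0]) stool();
translate([0, 0, 390]) beam(1912);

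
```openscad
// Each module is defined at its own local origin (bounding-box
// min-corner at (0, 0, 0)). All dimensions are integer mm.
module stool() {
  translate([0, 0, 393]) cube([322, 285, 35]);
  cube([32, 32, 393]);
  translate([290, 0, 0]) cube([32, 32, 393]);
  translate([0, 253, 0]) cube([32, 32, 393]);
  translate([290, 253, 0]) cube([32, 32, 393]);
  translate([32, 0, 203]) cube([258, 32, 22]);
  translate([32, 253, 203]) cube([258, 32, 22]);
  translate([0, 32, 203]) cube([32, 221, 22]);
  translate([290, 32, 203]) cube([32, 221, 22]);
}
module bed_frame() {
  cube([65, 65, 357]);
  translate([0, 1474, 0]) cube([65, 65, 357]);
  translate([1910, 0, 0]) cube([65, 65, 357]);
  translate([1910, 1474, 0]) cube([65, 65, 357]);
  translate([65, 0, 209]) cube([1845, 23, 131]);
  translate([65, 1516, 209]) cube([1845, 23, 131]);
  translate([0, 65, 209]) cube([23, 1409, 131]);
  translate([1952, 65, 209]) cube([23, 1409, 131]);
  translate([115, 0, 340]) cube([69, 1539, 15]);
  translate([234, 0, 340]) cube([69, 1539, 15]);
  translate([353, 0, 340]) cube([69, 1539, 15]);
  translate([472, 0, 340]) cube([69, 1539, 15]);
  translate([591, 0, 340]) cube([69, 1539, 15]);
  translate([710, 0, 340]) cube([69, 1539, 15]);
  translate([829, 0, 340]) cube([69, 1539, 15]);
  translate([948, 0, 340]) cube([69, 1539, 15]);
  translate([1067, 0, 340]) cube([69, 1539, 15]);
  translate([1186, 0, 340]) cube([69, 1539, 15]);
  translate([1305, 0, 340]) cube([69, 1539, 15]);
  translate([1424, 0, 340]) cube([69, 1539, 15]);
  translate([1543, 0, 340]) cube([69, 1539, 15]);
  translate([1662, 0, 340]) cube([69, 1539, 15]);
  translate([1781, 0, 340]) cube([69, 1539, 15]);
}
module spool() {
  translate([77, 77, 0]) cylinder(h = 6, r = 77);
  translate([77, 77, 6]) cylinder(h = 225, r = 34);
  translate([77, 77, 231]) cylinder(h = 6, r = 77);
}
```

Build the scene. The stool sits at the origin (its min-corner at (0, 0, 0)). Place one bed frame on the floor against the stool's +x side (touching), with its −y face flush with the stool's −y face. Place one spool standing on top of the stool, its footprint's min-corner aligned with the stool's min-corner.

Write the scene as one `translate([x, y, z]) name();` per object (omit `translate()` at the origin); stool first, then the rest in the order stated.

stool();
translate([322, 0, 0]) bed_frame();
translate([0, 0, 428]) spool();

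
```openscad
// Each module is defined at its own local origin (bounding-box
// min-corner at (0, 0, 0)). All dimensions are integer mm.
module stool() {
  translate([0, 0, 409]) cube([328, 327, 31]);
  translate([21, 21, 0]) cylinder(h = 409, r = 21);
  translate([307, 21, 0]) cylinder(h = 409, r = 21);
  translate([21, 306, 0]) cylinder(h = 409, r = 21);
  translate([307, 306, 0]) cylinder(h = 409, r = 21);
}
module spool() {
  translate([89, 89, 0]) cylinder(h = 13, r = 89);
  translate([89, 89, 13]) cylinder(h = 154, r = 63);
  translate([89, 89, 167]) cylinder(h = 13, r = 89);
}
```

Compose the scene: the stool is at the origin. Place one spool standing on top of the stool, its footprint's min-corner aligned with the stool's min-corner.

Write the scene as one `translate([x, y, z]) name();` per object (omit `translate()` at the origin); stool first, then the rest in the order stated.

stool();
translate([0, 0, 440]) spool();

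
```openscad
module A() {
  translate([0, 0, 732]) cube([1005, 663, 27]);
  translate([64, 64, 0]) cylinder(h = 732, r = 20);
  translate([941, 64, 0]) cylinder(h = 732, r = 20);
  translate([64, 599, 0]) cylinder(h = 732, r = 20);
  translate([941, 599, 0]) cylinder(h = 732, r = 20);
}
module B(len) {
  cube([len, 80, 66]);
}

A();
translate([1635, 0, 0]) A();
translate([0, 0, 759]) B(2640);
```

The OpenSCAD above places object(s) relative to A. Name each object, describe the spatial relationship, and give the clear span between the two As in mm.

Second table starts at x = 1635; first ends at x = 1005; clear span = 1635 − 1005 = 630 mm.

A is a table. B is a beam. A beam spans the tops of two tables. The clear span between the two tables is 630 mm.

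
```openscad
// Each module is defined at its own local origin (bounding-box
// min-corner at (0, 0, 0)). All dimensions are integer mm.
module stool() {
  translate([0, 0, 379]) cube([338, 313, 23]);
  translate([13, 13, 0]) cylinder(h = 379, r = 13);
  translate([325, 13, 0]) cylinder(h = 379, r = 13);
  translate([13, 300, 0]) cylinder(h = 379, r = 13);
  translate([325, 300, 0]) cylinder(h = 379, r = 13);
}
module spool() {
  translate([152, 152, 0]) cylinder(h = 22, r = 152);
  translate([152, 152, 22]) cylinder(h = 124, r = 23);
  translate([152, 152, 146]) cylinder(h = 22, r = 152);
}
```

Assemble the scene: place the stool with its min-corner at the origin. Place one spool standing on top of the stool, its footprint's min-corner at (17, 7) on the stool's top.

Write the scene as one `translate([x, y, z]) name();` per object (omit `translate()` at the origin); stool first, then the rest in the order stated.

stool();
translate([17, 7, 402]) spool();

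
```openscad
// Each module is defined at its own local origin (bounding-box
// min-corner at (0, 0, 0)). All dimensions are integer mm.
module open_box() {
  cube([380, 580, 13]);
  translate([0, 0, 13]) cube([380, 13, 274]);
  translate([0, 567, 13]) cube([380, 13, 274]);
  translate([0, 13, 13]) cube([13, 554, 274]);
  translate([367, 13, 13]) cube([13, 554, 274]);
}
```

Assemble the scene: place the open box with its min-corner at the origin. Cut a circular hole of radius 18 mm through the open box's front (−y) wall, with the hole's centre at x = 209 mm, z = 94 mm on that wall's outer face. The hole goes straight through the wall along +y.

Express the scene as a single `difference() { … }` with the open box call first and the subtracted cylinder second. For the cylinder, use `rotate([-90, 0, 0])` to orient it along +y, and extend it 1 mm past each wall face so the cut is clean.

difference() {
  open_box();
  translate([209, -1, 94]) rotate([-90, 0, 0]) cylinder(h = 15, r = 18);
}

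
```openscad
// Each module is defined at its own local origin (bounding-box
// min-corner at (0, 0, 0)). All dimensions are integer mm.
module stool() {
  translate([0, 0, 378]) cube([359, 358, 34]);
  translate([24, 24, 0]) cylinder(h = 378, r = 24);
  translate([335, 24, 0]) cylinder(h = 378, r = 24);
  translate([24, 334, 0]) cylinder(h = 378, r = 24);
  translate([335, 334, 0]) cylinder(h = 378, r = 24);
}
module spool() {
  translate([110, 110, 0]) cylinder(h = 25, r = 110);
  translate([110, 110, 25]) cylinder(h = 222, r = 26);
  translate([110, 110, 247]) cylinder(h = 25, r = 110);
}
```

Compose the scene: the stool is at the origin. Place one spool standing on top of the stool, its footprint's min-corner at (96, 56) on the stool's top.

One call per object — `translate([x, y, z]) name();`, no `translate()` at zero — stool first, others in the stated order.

stool();
translate([96, 56, 412]) spool();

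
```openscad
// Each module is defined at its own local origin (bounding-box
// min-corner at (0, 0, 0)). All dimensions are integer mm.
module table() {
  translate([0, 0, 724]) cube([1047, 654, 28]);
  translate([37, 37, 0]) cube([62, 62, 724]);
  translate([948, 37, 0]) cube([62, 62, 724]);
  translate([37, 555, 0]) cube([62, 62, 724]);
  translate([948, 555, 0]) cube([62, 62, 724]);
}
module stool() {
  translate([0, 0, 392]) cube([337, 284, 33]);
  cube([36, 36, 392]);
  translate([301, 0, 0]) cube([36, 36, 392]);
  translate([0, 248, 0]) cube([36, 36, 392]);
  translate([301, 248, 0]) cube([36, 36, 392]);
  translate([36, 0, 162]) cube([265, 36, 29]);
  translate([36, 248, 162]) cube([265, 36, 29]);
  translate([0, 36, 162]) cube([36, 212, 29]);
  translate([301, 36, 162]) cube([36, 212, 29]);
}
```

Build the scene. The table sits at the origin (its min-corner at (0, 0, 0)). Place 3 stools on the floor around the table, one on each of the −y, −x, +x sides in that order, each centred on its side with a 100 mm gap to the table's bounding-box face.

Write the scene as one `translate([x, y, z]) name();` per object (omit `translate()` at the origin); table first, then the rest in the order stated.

table();
translate([355, -384, 0]) stool();
translate([-437, 185, 0]) stool();
translate([1147, 185, 0]) stool();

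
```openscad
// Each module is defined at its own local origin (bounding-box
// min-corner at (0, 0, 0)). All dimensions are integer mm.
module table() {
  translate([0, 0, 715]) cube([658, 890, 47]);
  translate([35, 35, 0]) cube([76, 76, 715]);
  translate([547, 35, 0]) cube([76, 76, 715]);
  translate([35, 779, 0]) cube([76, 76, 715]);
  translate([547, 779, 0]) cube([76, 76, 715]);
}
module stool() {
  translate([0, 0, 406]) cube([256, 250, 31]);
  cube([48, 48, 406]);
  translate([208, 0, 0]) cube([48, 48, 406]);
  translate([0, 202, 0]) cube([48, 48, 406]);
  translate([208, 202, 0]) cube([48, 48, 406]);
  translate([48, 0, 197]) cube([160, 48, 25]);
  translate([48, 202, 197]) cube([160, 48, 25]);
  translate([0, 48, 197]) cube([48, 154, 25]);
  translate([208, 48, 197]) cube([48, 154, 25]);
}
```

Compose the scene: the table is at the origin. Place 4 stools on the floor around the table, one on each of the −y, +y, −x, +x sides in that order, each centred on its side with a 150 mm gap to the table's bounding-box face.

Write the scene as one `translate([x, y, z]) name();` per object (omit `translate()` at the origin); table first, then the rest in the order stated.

table();
translate([201, -400, 0]) stool();
translate([201, 1040, 0]) stool();
translate([-406, 320, 0]) stool();
translate([808, 320, 0]) stool();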